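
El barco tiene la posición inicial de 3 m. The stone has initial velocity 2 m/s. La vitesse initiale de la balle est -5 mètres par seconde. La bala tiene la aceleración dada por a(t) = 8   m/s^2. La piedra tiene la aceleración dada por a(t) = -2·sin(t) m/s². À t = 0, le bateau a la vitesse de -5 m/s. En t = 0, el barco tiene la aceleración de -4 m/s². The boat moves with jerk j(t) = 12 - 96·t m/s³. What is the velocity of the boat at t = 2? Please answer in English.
We need to integrate our jerk equation j(t) = 12 - 96·t 2 times. Taking ∫j(t)dt and applying a(0) = -4, we find a(t) = -48·t^2 + 12·t - 4. The integral of acceleration is velocity. Using v(0) = -5, we get v(t) = -16·t^3 + 6·t^2 - 4·t - 5. We have velocity v(t) = -16·t^3 + 6·t^2 - 4·t - 5. Substituting t = 2: v(2) = -117.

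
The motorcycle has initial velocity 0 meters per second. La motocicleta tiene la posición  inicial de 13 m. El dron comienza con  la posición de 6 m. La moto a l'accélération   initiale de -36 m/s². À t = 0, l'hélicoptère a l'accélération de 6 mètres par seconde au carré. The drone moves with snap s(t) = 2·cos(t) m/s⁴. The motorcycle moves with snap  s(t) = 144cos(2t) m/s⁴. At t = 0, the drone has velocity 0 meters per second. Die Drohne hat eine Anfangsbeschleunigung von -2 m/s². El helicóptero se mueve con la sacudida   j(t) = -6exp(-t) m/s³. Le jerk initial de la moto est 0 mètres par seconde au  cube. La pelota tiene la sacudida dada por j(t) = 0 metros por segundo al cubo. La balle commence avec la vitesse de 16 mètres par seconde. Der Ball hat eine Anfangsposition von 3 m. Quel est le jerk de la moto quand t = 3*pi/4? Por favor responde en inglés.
To find the answer, we compute 1 antiderivative of s(t) = 144·cos(2·t). The antiderivative of snap is jerk. Using j(0) = 0, we get j(t) = 72·sin(2·t). Using j(t) = 72·sin(2·t) and substituting t = 3*pi/4, we find j = -72.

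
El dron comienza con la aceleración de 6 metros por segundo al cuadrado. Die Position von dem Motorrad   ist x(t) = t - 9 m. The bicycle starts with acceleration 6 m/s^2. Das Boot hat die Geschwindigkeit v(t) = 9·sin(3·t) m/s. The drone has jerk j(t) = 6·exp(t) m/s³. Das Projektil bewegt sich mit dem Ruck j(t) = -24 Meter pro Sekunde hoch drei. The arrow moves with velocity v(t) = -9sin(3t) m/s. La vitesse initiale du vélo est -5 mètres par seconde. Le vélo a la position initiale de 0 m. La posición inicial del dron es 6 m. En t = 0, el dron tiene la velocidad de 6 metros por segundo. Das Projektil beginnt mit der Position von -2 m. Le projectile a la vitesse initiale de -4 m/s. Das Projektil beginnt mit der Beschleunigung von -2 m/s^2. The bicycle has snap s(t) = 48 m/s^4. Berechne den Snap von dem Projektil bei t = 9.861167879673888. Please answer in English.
We must differentiate our jerk equation j(t) = -24 1 time. Taking d/dt of j(t), we find s(t) = 0. Using s(t) = 0 and substituting t = 9.861167879673888, we find s = 0.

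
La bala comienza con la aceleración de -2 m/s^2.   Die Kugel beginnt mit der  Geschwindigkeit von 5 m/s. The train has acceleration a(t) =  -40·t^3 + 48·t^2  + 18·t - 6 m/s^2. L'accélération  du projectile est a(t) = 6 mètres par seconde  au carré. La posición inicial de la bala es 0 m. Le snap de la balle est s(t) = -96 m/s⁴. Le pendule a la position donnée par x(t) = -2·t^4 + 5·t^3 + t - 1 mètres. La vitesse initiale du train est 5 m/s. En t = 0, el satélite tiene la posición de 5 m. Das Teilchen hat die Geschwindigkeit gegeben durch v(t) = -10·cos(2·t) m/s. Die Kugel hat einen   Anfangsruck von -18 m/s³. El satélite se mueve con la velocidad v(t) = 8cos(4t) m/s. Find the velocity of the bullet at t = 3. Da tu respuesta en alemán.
Wir müssen das Integral unserer Gleichung für den Snap s(t) = -96 3-mal finden. Die Stammfunktion von dem Snap ist der Ruck. Mit j(0) = -18 erhalten wir j(t) = -96·t - 18. Die Stammfunktion von dem Ruck ist die Beschleunigung. Mit a(0) = -2 erhalten wir a(t) = -48·t^2 - 18·t - 2. Mit ∫a(t)dt und Anwendung von v(0) = 5, finden wir v(t) = -16·t^3 - 9·t^2 - 2·t + 5. Wir haben die Geschwindigkeit v(t) = -16·t^3 - 9·t^2 - 2·t + 5. Durch Einsetzen von t = 3: v(3) = -514.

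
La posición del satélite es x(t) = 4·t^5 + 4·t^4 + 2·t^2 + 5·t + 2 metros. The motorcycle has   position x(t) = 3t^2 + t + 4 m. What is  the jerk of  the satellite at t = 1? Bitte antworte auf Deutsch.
Ausgehend von der Position x(t) = 4·t^5 + 4·t^4 + 2·t^2 + 5·t + 2, nehmen wir 3 Ableitungen. Mit d/dt von x(t) finden wir v(t) = 20·t^4 + 16·t^3 + 4·t + 5. Die Ableitung von der Geschwindigkeit ergibt die Beschleunigung: a(t) = 80·t^3 + 48·t^2 + 4. Die Ableitung von der Beschleunigung ergibt den Ruck: j(t) = 240·t^2 + 96·t. Mit j(t) = 240·t^2 + 96·t und Einsetzen von t = 1, finden wir j = 336.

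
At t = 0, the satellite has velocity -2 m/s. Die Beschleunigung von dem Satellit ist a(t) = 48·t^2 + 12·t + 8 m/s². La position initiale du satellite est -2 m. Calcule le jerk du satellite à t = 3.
Pour résoudre ceci, nous devons prendre 1 dérivée de notre équation de l'accélération a(t) = 48·t^2 + 12·t + 8. En dérivant l'accélération, nous obtenons le jerk: j(t) = 96·t + 12. De l'équation du jerk j(t) = 96·t + 12, nous substituons t = 3 pour obtenir j = 300.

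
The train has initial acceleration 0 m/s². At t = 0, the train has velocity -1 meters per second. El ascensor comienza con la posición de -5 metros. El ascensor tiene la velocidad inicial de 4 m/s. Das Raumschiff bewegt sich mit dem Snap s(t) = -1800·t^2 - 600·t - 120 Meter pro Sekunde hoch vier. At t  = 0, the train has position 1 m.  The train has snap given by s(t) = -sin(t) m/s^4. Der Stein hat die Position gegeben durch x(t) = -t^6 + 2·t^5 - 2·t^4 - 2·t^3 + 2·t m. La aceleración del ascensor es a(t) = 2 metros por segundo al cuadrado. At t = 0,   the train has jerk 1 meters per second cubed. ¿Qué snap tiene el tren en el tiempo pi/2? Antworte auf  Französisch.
De l'équation du snap s(t) = -sin(t), nous substituons t = pi/2 pour obtenir s = -1.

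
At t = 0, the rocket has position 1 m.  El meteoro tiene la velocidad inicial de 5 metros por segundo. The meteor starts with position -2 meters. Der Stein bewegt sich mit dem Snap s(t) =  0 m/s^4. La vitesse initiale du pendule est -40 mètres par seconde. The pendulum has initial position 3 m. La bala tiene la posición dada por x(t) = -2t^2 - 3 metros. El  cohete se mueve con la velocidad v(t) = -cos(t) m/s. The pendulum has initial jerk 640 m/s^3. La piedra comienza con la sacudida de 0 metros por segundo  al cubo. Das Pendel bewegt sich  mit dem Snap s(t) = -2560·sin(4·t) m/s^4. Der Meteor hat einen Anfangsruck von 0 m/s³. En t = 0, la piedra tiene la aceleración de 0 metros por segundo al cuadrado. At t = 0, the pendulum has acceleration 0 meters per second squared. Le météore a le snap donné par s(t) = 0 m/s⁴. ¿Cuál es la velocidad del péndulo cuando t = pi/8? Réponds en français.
Nous devons trouver la primitive de notre équation du snap s(t) = -2560·sin(4·t) 3 fois. La primitive du snap est le jerk. En utilisant j(0) = 640, nous obtenons j(t) = 640·cos(4·t). En prenant ∫j(t)dt et en appliquant a(0) = 0, nous trouvons a(t) = 160·sin(4·t). L'intégrale de l'accélération est la vitesse. En utilisant v(0) = -40, nous obtenons v(t) = -40·cos(4·t). De l'équation de la vitesse v(t) = -40·cos(4·t), nous substituons t = pi/8 pour obtenir v = 0.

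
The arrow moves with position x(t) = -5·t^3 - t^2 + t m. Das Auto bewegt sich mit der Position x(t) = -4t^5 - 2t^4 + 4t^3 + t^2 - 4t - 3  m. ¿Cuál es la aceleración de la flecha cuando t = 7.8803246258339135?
Partiendo de la posición x(t) = -5·t^3 - t^2 + t, tomamos 2 derivadas. Tomando d/dt de x(t), encontramos v(t) = -15·t^2 - 2·t + 1. Tomando d/dt de v(t), encontramos a(t) = -30·t - 2. Usando a(t) = -30·t - 2 y sustituyendo t = 7.8803246258339135, encontramos a = -238.409738775017.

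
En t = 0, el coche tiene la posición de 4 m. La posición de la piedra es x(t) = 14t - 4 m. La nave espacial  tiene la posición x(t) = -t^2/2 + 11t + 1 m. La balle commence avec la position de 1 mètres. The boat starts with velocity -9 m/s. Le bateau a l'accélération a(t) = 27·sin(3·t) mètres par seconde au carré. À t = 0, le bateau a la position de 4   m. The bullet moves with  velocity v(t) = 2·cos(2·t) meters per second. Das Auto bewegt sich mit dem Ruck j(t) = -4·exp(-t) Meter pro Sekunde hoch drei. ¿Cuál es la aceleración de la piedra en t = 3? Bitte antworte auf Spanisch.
Debemos derivar nuestra ecuación de la posición x(t) = 14·t - 4 2 veces. Tomando d/dt de x(t), encontramos v(t) = 14. La derivada de la velocidad da la aceleración: a(t) = 0. Tenemos la aceleración a(t) = 0. Sustituyendo t = 3: a(3) = 0.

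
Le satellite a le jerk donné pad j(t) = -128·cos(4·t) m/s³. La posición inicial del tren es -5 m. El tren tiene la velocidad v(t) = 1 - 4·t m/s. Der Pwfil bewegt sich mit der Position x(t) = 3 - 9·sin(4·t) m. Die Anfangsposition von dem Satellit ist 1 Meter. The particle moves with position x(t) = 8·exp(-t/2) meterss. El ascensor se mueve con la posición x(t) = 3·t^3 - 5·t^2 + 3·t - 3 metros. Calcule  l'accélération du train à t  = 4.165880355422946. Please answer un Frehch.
Nous devons dériver notre équation de la vitesse v(t) = 1 - 4·t 1 fois. En prenant d/dt de v(t), nous trouvons a(t) = -4. En utilisant a(t) = -4 et en substituant t = 4.165880355422946, nous trouvons a = -4.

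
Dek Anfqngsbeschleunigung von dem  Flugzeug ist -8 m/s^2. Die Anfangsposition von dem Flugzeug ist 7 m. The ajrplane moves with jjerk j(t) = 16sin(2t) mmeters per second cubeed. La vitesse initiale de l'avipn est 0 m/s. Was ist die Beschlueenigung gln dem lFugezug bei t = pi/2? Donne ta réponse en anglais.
To solve this, we need to take 1 integral of our jerk equation j(t) = 16·sin(2·t). Finding the integral of j(t) and using a(0) = -8: a(t) = -8·cos(2·t). We have acceleration a(t) = -8·cos(2·t). Substituting t = pi/2: a(pi/2) = 8.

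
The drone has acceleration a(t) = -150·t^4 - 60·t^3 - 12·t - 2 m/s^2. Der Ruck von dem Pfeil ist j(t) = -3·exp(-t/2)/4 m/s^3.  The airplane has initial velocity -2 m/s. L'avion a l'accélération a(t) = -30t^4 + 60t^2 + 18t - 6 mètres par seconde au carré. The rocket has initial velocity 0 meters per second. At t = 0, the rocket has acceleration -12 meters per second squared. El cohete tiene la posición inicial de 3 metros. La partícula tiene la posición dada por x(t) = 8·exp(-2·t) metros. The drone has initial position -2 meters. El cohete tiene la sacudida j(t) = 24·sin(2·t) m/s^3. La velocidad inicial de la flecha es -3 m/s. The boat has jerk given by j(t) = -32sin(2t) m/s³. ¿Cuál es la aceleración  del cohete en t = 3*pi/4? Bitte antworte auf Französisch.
En partant du jerk j(t) = 24·sin(2·t), nous prenons 1 primitive. L'intégrale du jerk, avec a(0) = -12, donne l'accélération: a(t) = -12·cos(2·t). En utilisant a(t) = -12·cos(2·t) et en substituant t = 3*pi/4, nous trouvons a = 0.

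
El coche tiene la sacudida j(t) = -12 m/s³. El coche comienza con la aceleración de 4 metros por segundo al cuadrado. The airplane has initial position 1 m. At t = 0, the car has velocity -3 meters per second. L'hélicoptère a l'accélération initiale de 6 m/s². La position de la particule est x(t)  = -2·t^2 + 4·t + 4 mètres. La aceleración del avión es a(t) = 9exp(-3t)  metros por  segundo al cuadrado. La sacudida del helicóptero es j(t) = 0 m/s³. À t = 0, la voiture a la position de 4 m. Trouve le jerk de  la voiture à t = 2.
Nous avons le jerk j(t) = -12. En substituant t = 2: j(2) = -12.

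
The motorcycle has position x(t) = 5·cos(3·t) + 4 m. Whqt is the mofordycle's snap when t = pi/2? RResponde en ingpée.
To solve this, we need to take 4 derivatives of our position equation x(t) = 5·cos(3·t) + 4. The derivative of position gives velocity: v(t) = -15·sin(3·t). The derivative of velocity gives acceleration: a(t) = -45·cos(3·t). Differentiating acceleration, we get jerk: j(t) = 135·sin(3·t). Taking d/dt of j(t), we find s(t) = 405·cos(3·t). From the given snap equation s(t) = 405·cos(3·t), we substitute t = pi/2 to get s = 0.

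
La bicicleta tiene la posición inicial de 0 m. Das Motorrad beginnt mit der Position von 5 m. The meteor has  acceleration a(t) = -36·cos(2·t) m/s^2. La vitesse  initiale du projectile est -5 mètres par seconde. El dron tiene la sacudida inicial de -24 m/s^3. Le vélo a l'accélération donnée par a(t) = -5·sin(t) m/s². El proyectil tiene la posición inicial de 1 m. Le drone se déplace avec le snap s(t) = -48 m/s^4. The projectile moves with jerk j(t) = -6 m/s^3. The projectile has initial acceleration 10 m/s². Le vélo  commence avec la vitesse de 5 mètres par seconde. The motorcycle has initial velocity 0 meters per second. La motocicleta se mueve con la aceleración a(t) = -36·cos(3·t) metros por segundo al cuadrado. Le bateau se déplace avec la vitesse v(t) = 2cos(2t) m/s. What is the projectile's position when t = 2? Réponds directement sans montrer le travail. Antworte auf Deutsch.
Die Position bei t = 2 ist x = 3.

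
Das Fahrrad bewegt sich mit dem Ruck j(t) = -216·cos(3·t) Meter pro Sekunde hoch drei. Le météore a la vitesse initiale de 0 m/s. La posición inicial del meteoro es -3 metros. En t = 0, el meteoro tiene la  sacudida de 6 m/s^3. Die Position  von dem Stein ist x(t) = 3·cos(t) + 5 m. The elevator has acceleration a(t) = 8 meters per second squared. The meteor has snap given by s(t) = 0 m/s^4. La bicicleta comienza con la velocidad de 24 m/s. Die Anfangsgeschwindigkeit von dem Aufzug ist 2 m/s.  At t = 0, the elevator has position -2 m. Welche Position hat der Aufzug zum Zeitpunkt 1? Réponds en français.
Nous devons intégrer notre équation de l'accélération a(t) = 8 2 fois. En intégrant l'accélération et en utilisant la condition initiale v(0) = 2, nous obtenons v(t) = 8·t + 2. En intégrant la vitesse et en utilisant la condition initiale x(0) = -2, nous obtenons x(t) = 4·t^2 + 2·t - 2. De l'équation de la position x(t) = 4·t^2 + 2·t - 2, nous substituons t = 1 pour obtenir x = 4.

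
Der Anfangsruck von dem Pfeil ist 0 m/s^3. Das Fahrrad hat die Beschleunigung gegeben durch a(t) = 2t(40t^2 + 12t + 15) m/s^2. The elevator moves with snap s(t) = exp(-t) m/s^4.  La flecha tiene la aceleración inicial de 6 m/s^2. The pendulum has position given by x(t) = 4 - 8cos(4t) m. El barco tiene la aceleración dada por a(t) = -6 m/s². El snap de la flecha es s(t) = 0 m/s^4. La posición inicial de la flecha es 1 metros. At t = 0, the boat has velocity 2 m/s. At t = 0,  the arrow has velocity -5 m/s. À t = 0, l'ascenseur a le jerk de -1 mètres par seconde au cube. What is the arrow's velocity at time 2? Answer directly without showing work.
The velocity at t = 2 is v = 7.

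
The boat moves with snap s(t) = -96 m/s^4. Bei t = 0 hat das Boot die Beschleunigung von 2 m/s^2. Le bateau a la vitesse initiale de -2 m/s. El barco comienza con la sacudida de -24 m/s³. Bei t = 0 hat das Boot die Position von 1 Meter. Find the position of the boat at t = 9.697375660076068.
To find the answer, we compute 4 integrals of s(t) = -96. The integral of snap, with j(0) = -24, gives jerk: j(t) = -96·t - 24. Integrating jerk and using the initial condition a(0) = 2, we get a(t) = -48·t^2 - 24·t + 2. The integral of acceleration is velocity. Using v(0) = -2, we get v(t) = -16·t^3 - 12·t^2 + 2·t - 2. The integral of velocity, with x(0) = 1, gives position: x(t) = -4·t^4 - 4·t^3 + t^2 - 2·t + 1. Using x(t) = -4·t^4 - 4·t^3 + t^2 - 2·t + 1 and substituting t = 9.697375660076068, we find x = -38945.4906909414.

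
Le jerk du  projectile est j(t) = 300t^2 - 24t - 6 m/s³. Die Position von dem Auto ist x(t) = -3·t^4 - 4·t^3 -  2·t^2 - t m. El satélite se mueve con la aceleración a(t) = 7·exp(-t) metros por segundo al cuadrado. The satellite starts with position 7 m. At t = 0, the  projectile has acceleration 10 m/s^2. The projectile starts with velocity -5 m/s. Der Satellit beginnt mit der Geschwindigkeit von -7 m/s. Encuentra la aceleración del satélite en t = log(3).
Usando a(t) = 7·exp(-t) y sustituyendo t = log(3), encontramos a = 7/3.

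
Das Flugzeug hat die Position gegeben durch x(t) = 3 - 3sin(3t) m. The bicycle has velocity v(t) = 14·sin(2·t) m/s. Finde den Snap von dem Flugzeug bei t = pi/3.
Um dies zu lösen, müssen wir 4 Ableitungen unserer Gleichung für die Position x(t) = 3 - 3·sin(3·t) nehmen. Die Ableitung von der Position ergibt die Geschwindigkeit: v(t) = -9·cos(3·t). Die Ableitung von der Geschwindigkeit ergibt die Beschleunigung: a(t) = 27·sin(3·t). Die Ableitung von der Beschleunigung ergibt den Ruck: j(t) = 81·cos(3·t). Mit d/dt von j(t) finden wir s(t) = -243·sin(3·t). Aus der Gleichung für den Snap s(t) = -243·sin(3·t), setzen wir t = pi/3 ein und erhalten s = 0.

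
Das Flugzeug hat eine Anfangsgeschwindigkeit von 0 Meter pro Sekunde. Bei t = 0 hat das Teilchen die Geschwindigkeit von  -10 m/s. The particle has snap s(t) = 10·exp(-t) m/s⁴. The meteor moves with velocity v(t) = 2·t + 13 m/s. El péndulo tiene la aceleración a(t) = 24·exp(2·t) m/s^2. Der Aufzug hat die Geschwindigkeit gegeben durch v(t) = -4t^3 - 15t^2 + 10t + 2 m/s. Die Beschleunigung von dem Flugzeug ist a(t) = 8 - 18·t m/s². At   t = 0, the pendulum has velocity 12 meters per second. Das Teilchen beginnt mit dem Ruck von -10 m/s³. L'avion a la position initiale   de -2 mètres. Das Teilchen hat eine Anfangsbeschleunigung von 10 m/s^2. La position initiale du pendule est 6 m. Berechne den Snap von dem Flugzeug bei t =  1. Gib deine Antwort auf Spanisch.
Debemos derivar nuestra ecuación de la aceleración a(t) = 8 - 18·t 2 veces. Tomando d/dt de a(t), encontramos j(t) = -18. Tomando d/dt de j(t), encontramos s(t) = 0. De la ecuación del snap s(t) = 0, sustituimos t = 1 para obtener s = 0.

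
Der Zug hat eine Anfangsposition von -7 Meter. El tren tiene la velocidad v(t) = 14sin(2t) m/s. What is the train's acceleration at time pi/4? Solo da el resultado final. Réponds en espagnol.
La respuesta es 0.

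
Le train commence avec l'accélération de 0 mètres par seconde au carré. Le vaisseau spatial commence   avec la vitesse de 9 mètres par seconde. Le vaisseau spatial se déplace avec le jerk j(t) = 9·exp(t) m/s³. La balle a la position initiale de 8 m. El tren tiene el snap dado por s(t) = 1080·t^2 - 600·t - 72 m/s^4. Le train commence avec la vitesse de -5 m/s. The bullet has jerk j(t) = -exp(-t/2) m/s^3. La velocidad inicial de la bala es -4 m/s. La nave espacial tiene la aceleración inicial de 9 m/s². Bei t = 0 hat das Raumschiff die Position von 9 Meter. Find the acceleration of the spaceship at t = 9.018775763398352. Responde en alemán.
Wir müssen das Integral unserer Gleichung für den Ruck j(t) = 9·exp(t) 1-mal finden. Das Integral von dem Ruck, mit a(0) = 9, ergibt die Beschleunigung: a(t) = 9·exp(t). Aus der Gleichung für die Beschleunigung a(t) = 9·exp(t), setzen wir t = 9.018775763398352 ein und erhalten a = 74309.9650433252.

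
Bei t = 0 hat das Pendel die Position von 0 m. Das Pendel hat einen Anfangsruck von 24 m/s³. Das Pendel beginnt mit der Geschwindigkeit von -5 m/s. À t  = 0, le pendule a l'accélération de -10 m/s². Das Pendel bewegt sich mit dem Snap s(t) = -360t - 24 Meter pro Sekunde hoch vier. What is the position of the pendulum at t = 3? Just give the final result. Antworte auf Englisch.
The position at t = 3 is x = -762.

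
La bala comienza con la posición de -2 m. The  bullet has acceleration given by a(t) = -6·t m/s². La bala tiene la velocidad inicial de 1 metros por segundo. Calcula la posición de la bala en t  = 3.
Debemos encontrar la antiderivada de nuestra ecuación de la aceleración a(t) = -6·t 2 veces. Integrando la aceleración y usando la condición inicial v(0) = 1, obtenemos v(t) = 1 - 3·t^2. Tomando ∫v(t)dt y aplicando x(0) = -2, encontramos x(t) = -t^3 + t - 2. Usando x(t) = -t^3 + t - 2 y sustituyendo t = 3, encontramos x = -26.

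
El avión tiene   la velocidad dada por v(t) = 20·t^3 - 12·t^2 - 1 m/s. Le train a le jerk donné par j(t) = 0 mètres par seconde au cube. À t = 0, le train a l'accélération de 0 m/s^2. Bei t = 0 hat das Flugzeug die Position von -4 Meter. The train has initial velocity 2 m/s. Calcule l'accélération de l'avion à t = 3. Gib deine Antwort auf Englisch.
To solve this, we need to take 1 derivative of our velocity equation v(t) = 20·t^3 - 12·t^2 - 1. Differentiating velocity, we get acceleration: a(t) = 60·t^2 - 24·t. From the given acceleration equation a(t) = 60·t^2 - 24·t, we substitute t = 3 to get a = 468.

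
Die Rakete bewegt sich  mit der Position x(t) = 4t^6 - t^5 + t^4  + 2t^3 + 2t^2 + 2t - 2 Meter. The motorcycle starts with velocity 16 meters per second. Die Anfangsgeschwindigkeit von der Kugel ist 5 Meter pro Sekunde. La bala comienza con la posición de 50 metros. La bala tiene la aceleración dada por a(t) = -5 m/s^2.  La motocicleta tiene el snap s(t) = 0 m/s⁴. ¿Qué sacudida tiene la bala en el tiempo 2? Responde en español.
Para resolver esto, necesitamos tomar 1 derivada de nuestra ecuación de la aceleración a(t) = -5. Derivando la aceleración, obtenemos la sacudida: j(t) = 0. Tenemos la sacudida j(t) = 0. Sustituyendo t = 2: j(2) = 0.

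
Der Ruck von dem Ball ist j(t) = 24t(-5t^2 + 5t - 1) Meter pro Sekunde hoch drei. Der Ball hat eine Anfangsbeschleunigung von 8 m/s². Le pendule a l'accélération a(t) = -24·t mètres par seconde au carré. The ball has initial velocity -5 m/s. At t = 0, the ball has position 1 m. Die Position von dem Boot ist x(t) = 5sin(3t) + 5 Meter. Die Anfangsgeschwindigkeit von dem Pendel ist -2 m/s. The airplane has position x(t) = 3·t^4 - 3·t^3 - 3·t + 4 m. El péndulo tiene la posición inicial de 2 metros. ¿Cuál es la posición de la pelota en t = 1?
Para resolver esto, necesitamos tomar 3 integrales de nuestra ecuación de la sacudida j(t) = 24·t·(-5·t^2 + 5·t - 1). La antiderivada de la sacudida es la aceleración. Usando a(0) = 8, obtenemos a(t) = -30·t^4 + 40·t^3 - 12·t^2 + 8. Integrando la aceleración y usando la condición inicial v(0) = -5, obtenemos v(t) = -6·t^5 + 10·t^4 - 4·t^3 + 8·t - 5. Integrando la velocidad y usando la condición inicial x(0) = 1, obtenemos x(t) = -t^6 + 2·t^5 - t^4 + 4·t^2 - 5·t + 1. De la ecuación de la posición x(t) = -t^6 + 2·t^5 - t^4 + 4·t^2 - 5·t + 1, sustituimos t = 1 para obtener x = 0.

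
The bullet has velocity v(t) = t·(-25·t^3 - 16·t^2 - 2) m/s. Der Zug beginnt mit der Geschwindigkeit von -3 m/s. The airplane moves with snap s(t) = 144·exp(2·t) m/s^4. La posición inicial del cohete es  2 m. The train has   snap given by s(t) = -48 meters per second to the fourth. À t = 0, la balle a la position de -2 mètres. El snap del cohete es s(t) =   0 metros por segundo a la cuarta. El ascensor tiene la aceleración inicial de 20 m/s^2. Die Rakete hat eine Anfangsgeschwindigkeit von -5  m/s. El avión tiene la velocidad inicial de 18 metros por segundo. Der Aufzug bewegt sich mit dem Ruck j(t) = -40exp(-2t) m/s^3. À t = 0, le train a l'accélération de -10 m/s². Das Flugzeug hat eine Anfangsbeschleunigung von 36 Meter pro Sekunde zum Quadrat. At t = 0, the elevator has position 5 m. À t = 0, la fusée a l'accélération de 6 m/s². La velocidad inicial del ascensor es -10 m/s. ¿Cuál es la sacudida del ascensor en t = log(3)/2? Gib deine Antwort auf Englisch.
Using j(t) = -40·exp(-2·t) and substituting t = log(3)/2, we find j = -40/3.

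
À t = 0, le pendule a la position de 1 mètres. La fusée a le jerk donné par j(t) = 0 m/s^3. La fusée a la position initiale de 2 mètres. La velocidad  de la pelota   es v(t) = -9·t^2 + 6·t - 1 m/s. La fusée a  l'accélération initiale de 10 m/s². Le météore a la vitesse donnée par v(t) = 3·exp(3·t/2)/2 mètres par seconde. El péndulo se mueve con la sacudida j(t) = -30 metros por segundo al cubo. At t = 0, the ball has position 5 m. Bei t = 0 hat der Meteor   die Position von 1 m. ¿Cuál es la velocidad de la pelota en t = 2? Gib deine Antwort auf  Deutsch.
Aus der Gleichung für die Geschwindigkeit v(t) = -9·t^2 + 6·t - 1, setzen wir t = 2 ein und erhalten v = -25.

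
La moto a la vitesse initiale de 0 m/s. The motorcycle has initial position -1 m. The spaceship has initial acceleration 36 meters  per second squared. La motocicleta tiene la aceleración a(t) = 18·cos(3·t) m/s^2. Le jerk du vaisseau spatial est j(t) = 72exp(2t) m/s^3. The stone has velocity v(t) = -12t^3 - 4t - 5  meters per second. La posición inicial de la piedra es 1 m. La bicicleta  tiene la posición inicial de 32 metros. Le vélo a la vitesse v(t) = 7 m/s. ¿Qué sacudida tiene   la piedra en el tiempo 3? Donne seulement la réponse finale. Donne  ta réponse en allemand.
Der Ruck bei t = 3 ist j = -216.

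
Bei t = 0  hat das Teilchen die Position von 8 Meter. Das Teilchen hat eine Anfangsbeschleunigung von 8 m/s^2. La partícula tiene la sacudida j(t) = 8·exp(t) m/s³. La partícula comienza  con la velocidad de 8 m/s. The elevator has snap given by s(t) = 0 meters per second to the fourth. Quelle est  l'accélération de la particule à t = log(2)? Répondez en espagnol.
Para resolver esto, necesitamos tomar 1 antiderivada de nuestra ecuación de la sacudida j(t) = 8·exp(t). La antiderivada de la sacudida, con a(0) = 8, da la aceleración: a(t) = 8·exp(t). De la ecuación de la aceleración a(t) = 8·exp(t), sustituimos t = log(2) para obtener a = 16.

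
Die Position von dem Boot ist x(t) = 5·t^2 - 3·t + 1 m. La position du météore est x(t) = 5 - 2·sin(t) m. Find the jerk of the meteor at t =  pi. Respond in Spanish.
Para resolver esto, necesitamos tomar 3 derivadas de nuestra ecuación de la posición x(t) = 5 - 2·sin(t). Tomando d/dt de x(t), encontramos v(t) = -2·cos(t). La derivada de la velocidad da la aceleración: a(t) = 2·sin(t). La derivada de la aceleración da la sacudida: j(t) = 2·cos(t). De la ecuación de la sacudida j(t) = 2·cos(t), sustituimos t = pi para obtener j = -2.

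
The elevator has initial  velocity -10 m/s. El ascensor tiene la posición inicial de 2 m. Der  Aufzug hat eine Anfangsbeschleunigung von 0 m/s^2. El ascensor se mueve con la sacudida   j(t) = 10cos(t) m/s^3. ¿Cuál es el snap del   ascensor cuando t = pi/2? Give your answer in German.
Ausgehend von dem Ruck j(t) = 10·cos(t), nehmen wir 1 Ableitung. Durch Ableiten von dem Ruck erhalten wir den Snap: s(t) = -10·sin(t). Aus der Gleichung für den Snap s(t) = -10·sin(t), setzen wir t = pi/2 ein und erhalten s = -10.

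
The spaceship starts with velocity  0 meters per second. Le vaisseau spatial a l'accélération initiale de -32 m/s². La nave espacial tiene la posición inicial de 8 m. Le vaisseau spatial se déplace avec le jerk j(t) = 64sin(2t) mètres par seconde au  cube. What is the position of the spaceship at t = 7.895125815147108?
We need to integrate our jerk equation j(t) = 64·sin(2·t) 3 times. Finding the integral of j(t) and using a(0) = -32: a(t) = -32·cos(2·t). Finding the integral of a(t) and using v(0) = 0: v(t) = -16·sin(2·t). Taking ∫v(t)dt and applying x(0) = 8, we find x(t) = 8·cos(2·t). From the given position equation x(t) = 8·cos(2·t), we substitute t = 7.895125815147108 to get x = -7.97292978207870.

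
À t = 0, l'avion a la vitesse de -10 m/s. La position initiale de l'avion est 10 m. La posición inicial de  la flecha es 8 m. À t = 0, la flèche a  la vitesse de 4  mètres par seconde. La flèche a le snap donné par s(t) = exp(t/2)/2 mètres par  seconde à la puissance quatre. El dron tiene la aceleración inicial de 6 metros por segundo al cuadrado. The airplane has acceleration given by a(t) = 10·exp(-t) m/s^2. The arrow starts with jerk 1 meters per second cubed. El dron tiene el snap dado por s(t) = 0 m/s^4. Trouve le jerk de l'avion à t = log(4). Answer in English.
We must differentiate our acceleration equation a(t) = 10·exp(-t) 1 time. The derivative of acceleration gives jerk: j(t) = -10·exp(-t). Using j(t) = -10·exp(-t) and substituting t = log(4), we find j = -5/2.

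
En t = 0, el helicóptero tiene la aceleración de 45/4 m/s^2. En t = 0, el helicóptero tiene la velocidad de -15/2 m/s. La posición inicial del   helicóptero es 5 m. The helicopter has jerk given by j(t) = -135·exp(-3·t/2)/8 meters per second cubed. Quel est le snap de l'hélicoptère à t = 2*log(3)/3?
En partant du jerk j(t) = -135·exp(-3·t/2)/8, nous prenons 1 dérivée. En dérivant le jerk, nous obtenons le snap: s(t) = 405·exp(-3·t/2)/16. Nous avons le snap s(t) = 405·exp(-3·t/2)/16. En substituant t = 2*log(3)/3: s(2*log(3)/3) = 135/16.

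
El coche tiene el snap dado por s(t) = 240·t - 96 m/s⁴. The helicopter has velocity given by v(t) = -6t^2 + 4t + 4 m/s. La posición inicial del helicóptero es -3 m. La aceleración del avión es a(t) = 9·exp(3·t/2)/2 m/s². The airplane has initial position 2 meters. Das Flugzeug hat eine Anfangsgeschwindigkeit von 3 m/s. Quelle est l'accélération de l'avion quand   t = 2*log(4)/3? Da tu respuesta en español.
Tenemos la aceleración a(t) = 9·exp(3·t/2)/2. Sustituyendo t = 2*log(4)/3: a(2*log(4)/3) = 18.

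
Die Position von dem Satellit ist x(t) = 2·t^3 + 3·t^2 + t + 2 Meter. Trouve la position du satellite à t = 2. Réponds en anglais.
We have position x(t) = 2·t^3 + 3·t^2 + t + 2. Substituting t = 2: x(2) = 32.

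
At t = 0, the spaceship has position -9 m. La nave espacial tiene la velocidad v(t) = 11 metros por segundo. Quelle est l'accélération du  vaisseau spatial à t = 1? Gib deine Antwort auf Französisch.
Pour résoudre ceci, nous devons prendre 1 dérivée de notre équation de la vitesse v(t) = 11. La dérivée de la vitesse donne l'accélération: a(t) = 0. De l'équation de l'accélération a(t) = 0, nous substituons t = 1 pour obtenir a = 0.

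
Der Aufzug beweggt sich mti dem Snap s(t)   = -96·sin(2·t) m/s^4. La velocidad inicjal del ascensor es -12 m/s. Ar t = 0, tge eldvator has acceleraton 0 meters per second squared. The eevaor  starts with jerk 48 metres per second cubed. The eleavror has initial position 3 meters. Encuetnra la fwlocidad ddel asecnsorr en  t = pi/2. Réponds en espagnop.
Partiendo del snap s(t) = -96·sin(2·t), tomamos 3 antiderivadas. La antiderivada del snap, con j(0) = 48, da la sacudida: j(t) = 48·cos(2·t). Integrando la sacudida y usando la condición inicial a(0) = 0, obtenemos a(t) = 24·sin(2·t). La integral de la aceleración, con v(0) = -12, da la velocidad: v(t) = -12·cos(2·t). Usando v(t) = -12·cos(2·t) y sustituyendo t = pi/2, encontramos v = 12.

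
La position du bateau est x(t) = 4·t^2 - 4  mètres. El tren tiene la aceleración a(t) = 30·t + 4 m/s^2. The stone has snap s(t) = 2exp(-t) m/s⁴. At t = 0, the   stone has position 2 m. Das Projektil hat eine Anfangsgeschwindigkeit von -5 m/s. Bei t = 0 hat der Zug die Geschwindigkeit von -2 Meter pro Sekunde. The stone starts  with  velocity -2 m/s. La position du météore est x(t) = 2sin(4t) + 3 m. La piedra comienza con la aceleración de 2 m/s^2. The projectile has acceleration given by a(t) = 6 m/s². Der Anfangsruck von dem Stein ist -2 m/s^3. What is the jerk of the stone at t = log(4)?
To solve this, we need to take 1 integral of our snap equation s(t) = 2·exp(-t). Integrating snap and using the initial condition j(0) = -2, we get j(t) = -2·exp(-t). We have jerk j(t) = -2·exp(-t). Substituting t = log(4): j(log(4)) = -1/2.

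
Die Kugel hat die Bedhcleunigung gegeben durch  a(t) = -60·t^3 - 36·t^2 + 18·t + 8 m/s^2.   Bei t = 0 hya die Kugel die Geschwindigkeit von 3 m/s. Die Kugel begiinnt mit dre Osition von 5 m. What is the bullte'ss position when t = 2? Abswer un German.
Wir müssen die Stammfunktion unserer Gleichung für die Beschleunigung a(t) = -60·t^3 - 36·t^2 + 18·t + 8 2-mal finden. Mit ∫a(t)dt und Anwendung von v(0) = 3, finden wir v(t) = -15·t^4 - 12·t^3 + 9·t^2 + 8·t + 3. Die Stammfunktion von der Geschwindigkeit ist die Position. Mit x(0) = 5 erhalten wir x(t) = -3·t^5 - 3·t^4 + 3·t^3 + 4·t^2 + 3·t + 5. Mit x(t) = -3·t^5 - 3·t^4 + 3·t^3 + 4·t^2 + 3·t + 5 und Einsetzen von t = 2, finden wir x = -93.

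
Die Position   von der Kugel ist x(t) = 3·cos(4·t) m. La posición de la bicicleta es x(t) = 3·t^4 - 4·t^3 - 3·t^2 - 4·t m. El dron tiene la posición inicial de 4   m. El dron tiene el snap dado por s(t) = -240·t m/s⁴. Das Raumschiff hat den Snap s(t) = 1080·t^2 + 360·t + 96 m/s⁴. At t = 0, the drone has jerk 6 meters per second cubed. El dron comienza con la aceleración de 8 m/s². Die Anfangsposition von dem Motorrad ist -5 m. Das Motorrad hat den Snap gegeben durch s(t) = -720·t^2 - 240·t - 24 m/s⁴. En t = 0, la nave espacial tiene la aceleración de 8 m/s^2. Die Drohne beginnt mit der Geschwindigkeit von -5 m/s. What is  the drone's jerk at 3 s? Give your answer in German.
Um dies zu lösen, müssen wir 1 Integral unserer Gleichung für den Snap s(t) = -240·t finden. Durch Integration von dem Snap und Verwendung der Anfangsbedingung j(0) = 6, erhalten wir j(t) = 6 - 120·t^2. Mit j(t) = 6 - 120·t^2 und Einsetzen von t = 3, finden wir j = -1074.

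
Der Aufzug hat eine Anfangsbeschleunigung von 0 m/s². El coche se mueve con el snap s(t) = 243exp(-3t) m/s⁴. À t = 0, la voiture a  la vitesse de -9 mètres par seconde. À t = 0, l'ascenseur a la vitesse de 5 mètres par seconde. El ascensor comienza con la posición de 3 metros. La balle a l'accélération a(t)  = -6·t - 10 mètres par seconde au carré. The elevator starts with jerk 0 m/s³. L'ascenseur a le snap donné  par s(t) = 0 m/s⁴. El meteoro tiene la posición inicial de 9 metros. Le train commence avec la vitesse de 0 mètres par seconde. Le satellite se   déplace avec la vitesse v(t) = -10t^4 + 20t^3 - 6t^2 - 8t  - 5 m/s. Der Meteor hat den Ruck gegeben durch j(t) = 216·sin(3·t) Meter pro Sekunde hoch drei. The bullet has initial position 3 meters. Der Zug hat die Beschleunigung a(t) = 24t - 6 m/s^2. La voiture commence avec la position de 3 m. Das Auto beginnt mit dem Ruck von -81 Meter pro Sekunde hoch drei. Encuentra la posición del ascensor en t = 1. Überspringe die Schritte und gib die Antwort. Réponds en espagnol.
En t = 1, x = 8.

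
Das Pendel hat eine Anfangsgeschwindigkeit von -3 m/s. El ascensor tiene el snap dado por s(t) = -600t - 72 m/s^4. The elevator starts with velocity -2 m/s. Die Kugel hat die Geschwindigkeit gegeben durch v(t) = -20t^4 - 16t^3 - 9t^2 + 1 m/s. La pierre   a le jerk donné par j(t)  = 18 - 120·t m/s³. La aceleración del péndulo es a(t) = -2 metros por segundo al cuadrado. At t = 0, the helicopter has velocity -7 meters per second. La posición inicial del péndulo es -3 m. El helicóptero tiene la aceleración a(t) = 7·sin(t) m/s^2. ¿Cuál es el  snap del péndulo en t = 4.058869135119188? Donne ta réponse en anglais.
We must differentiate our acceleration equation a(t) = -2 2 times. Differentiating acceleration, we get jerk: j(t) = 0. Differentiating jerk, we get snap: s(t) = 0. From the given snap equation s(t) = 0, we substitute t = 4.058869135119188 to get s = 0.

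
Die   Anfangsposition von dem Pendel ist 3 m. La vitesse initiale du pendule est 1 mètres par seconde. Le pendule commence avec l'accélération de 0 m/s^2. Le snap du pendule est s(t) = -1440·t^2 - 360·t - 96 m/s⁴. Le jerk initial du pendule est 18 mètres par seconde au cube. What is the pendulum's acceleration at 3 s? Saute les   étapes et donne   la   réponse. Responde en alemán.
a(3) = -11718.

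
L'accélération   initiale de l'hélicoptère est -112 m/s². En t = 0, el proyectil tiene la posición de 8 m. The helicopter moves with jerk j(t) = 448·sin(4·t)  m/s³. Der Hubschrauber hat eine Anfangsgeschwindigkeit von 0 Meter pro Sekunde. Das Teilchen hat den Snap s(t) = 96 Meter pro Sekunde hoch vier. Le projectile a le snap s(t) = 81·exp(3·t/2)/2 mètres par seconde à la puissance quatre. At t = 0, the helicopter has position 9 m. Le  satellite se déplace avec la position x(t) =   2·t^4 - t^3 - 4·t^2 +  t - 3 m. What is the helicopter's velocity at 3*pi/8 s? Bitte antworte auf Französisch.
En partant du jerk j(t) = 448·sin(4·t), nous prenons 2 intégrales. En intégrant le jerk et en utilisant la condition initiale a(0) = -112, nous obtenons a(t) = -112·cos(4·t). En intégrant l'accélération et en utilisant la condition initiale v(0) = 0, nous obtenons v(t) = -28·sin(4·t). De l'équation de la vitesse v(t) = -28·sin(4·t), nous substituons t = 3*pi/8 pour obtenir v = 28.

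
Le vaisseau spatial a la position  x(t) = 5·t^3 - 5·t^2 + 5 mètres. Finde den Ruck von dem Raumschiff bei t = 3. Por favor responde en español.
Para resolver esto, necesitamos tomar 3 derivadas de nuestra ecuación de la posición x(t) = 5·t^3 - 5·t^2 + 5. La derivada de la posición da la velocidad: v(t) = 15·t^2 - 10·t. La derivada de la velocidad da la aceleración: a(t) = 30·t - 10. La derivada de la aceleración da la sacudida: j(t) = 30. Tenemos la sacudida j(t) = 30. Sustituyendo t = 3: j(3) = 30.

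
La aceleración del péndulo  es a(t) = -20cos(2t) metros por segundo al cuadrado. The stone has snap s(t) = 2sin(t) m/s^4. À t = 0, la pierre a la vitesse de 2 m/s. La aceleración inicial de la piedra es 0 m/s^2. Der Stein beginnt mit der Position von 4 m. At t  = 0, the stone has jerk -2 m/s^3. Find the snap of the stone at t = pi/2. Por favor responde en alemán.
Mit s(t) = 2·sin(t) und Einsetzen von t = pi/2, finden wir s = 2.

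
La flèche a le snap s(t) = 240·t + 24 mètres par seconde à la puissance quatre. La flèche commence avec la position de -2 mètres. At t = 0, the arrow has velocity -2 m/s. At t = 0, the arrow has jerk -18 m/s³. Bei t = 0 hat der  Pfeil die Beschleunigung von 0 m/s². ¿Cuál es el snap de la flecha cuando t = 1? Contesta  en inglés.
We have snap s(t) = 240·t + 24. Substituting t = 1: s(1) = 264.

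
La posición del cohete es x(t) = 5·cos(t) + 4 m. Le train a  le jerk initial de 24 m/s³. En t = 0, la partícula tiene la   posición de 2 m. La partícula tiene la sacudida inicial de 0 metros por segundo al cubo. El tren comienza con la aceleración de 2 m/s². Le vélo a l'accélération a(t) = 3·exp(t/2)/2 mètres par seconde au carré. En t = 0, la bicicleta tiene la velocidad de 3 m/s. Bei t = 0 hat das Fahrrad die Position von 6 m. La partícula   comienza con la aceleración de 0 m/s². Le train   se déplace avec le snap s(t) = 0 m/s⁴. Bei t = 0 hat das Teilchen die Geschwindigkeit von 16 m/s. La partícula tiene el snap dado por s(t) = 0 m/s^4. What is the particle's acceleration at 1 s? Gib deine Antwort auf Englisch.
To find the answer, we compute 2 antiderivatives of s(t) = 0. The antiderivative of snap is jerk. Using j(0) = 0, we get j(t) = 0. The integral of jerk, with a(0) = 0, gives acceleration: a(t) = 0. Using a(t) = 0 and substituting t = 1, we find a = 0.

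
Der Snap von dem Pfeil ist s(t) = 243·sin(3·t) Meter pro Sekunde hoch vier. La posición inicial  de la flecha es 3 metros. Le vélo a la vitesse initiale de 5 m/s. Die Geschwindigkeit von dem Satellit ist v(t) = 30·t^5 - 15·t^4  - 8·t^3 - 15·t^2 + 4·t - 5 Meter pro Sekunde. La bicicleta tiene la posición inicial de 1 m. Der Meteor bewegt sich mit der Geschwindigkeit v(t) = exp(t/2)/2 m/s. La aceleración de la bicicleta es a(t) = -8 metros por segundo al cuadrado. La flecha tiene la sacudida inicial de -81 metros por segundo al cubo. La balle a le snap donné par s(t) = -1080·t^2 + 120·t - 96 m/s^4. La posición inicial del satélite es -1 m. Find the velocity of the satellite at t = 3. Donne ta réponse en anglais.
We have velocity v(t) = 30·t^5 - 15·t^4 - 8·t^3 - 15·t^2 + 4·t - 5. Substituting t = 3: v(3) = 5731.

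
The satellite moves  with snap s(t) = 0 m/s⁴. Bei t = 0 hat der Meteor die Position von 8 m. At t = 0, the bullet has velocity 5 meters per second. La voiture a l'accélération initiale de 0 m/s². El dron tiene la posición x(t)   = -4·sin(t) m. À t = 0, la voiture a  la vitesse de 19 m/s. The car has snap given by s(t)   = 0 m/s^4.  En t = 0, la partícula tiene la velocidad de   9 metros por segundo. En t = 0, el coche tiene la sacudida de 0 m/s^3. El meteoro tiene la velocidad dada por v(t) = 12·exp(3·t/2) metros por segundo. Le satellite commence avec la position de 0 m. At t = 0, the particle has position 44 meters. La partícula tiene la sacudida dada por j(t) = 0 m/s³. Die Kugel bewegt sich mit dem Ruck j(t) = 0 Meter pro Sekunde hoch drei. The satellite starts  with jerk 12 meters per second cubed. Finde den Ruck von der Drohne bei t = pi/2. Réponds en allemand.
Ausgehend von der Position x(t) = -4·sin(t), nehmen wir 3 Ableitungen. Durch Ableiten von der Position erhalten wir die Geschwindigkeit: v(t) = -4·cos(t). Die Ableitung von der Geschwindigkeit ergibt die Beschleunigung: a(t) = 4·sin(t). Durch Ableiten von der Beschleunigung erhalten wir den Ruck: j(t) = 4·cos(t). Wir haben den Ruck j(t) = 4·cos(t). Durch Einsetzen von t = pi/2: j(pi/2) = 0.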